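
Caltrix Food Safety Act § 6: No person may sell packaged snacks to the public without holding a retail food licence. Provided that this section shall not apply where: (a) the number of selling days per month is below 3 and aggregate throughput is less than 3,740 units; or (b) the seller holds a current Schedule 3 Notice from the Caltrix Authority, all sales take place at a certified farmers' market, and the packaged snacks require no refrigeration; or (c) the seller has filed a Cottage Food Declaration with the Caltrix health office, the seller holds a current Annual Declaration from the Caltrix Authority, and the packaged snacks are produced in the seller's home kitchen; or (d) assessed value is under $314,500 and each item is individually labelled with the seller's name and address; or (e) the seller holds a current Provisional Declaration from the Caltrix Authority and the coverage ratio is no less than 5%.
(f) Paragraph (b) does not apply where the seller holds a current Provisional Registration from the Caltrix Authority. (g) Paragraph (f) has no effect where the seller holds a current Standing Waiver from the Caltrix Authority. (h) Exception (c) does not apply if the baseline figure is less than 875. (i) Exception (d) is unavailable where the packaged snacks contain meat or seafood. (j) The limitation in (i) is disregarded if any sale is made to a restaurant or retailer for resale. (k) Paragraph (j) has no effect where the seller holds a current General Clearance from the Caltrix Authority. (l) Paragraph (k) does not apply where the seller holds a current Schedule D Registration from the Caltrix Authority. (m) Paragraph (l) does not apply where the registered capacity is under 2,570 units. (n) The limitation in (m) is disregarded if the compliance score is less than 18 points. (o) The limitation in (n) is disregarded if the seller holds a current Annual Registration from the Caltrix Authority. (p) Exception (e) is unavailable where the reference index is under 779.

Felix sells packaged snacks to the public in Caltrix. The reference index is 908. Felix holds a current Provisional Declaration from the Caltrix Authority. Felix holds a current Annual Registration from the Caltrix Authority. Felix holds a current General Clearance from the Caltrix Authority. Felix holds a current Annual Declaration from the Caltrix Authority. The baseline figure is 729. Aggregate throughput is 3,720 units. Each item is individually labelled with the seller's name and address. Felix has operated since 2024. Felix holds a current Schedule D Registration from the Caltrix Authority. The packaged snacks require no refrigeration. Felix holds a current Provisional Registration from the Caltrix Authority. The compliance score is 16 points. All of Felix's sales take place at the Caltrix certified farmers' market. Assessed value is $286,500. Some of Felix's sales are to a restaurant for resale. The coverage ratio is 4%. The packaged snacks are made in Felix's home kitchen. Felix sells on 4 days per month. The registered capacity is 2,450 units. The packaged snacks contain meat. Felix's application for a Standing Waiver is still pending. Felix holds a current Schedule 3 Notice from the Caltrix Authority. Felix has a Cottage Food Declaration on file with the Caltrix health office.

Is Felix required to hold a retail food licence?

Yes — Felix must hold a retail food licence.

Exception (a) fails — the number of selling days per month is 4, not below 3.
Exception (b)'s conditions are all satisfied: a current Schedule 3 Notice is held; all sales are at a certified farmers' market; the packaged snacks are shelf-stable. Turning to paragraphs (f)–(g): (f) applies — a current Provisional Registration is held. (g) is not engaged (there is no Standing Waiver in force), so (f) stands. Exception (b) does not apply.
Exception (c) is satisfied on its face — a Cottage Food Declaration is on file; a current Annual Declaration is held; the packaged snacks are home-kitchen produced. But: (h) operates against (c): the baseline figure is 729, less than the 875 limit. So (c) is unavailable.
Exception (d)'s conditions are all satisfied: assessed value is $286,500, under the $314,500 limit; items are individually labelled. However, paragraphs (i)–(o) must be considered: (i) operates against (d): the packaged snacks contain meat. (j) operates (some sales are to a restaurant for resale), but is set aside by (k): (k) is triggered — a current General Clearance is held. (l) is triggered (a current Schedule D Registration is held), but yields to (m): (m) is triggered — the registered capacity is 2,450 units, under the 2,570 units limit. (n) would limit (m) — the compliance score is 16 points, less than the 18 points limit — but (o) sets (n) aside: (o) operates against (n): a current Annual Registration is held. So (d) is unavailable.
Exception (e) fails — the coverage ratio is 4%, short of 5%.
Every exception is unavailable, so the rule governs.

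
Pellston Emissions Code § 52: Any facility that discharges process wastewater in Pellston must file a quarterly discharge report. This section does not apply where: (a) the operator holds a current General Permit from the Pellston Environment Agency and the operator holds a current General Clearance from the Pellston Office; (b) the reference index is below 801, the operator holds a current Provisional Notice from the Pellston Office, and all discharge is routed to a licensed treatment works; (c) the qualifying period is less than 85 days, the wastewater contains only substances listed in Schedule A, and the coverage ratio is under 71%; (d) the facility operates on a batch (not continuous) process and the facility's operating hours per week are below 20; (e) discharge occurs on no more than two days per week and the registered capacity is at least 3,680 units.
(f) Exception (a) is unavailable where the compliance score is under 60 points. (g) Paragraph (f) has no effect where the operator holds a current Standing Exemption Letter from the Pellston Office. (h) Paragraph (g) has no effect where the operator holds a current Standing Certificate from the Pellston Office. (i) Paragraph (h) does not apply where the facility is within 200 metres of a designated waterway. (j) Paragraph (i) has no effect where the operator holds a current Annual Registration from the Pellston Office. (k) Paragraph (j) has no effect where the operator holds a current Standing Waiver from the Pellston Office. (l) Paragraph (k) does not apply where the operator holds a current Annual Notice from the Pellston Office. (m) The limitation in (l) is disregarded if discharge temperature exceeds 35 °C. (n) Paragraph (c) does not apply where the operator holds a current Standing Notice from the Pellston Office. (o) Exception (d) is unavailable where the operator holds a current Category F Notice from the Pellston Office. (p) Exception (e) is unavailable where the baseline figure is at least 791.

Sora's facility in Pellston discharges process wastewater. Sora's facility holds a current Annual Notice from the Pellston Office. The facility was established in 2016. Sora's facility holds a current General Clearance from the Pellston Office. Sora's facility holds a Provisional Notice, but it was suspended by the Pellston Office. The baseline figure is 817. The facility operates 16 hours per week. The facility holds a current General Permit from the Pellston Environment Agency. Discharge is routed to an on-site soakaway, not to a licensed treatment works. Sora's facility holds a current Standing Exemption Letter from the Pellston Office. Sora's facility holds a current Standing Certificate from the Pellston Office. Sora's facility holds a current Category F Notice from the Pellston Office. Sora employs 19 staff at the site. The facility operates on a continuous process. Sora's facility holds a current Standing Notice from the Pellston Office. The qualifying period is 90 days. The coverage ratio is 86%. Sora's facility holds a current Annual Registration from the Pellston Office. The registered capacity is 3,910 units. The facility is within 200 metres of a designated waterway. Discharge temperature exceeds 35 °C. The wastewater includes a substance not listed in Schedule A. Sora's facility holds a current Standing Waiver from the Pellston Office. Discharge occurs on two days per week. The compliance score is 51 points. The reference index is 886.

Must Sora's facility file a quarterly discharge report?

Exception (a): a current General Permit is held; a current General Clearance is held — every condition holds. As to paragraphs (f)–(m): (f) would limit (a) — the compliance score is 51 points, under the 60 points limit — but (g) sets (f) aside: (g) is triggered — a current Standing Exemption Letter is held. (h) operates (a current Standing Certificate is held), but is displaced by (i): (i) operates against (h): the facility is within 200 m of a designated waterway. (j) would limit (i) — a current Annual Registration is held — but (k) sets (j) aside: (k) operates against (j): a current Standing Waiver is held. (l) applies (a current Annual Notice is held), but is overridden by (m): (m) applies — discharge temperature exceeds 35 °C. Exception (a) stands.
Exception (b) fails — the reference index is 886, not below 801.
Exception (c) does not apply: the qualifying period is 90 days, not less than 85 days.
Exception (d) requires that the facility operates on a batch (not continuous) process; but the facility operates on a continuous process, so (d) is unavailable.
All of (e)'s requirements are met (discharge occurs on no more than two days per week; the registered capacity is 3,910 units, meeting the 3,680 units threshold). But applying paragraph (p): (p) operates against (e): the baseline figure is 817, meeting the 791 threshold. So (e) is unavailable.

No — exception (a) applies; Sora's facility is not required to file a quarterly discharge report.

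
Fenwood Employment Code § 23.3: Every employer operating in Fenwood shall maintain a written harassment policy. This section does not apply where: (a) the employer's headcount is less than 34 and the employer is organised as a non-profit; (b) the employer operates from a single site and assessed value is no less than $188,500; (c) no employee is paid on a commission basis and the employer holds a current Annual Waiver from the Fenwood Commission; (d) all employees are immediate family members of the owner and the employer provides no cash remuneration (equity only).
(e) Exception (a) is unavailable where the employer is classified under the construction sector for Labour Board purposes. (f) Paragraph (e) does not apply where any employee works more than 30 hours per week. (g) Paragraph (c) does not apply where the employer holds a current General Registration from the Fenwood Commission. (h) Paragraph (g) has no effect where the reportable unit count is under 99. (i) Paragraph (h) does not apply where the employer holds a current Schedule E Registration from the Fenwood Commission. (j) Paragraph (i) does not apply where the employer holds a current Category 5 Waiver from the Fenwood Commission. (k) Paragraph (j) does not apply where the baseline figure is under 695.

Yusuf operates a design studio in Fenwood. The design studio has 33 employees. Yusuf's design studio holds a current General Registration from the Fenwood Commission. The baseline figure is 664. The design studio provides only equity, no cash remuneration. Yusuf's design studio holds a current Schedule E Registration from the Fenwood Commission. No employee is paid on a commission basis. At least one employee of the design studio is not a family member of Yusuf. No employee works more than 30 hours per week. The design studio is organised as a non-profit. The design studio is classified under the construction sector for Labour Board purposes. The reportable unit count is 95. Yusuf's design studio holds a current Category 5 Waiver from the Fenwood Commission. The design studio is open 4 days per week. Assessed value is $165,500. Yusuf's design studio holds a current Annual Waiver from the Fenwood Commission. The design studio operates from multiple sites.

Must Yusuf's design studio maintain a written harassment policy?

Exception (a) is satisfied on its face — the employer's headcount is 33, less than the 34 limit; the employer is a non-profit. But applying paragraphs (e)–(f): (e) operates against (a): the design studio is classified under the construction sector. (f), which would lift (e), is inapplicable — no employee exceeds 30 hours/week. Exception (a) does not apply.
Exception (b) does not apply: the employer operates from multiple sites.
Exception (c): no employee is paid on commission; a current Annual Waiver is held — every condition holds. But applying paragraphs (g)–(k): (g) operates against (c): a current General Registration is held. (h) is triggered (the reportable unit count is 95, under the 99 limit), but yields to (i): (i) operates against (h): a current Schedule E Registration is held. (j) would limit (i) — a current Category 5 Waiver is held — but (k) sets (j) aside: (k) operates against (j): the baseline figure is 664, under the 695 limit. So (c) is unavailable.
Exception (d) fails — at least one employee is not a family member.
No exception applies. The general rule governs.

Yes — Yusuf's design studio must maintain a written harassment policy.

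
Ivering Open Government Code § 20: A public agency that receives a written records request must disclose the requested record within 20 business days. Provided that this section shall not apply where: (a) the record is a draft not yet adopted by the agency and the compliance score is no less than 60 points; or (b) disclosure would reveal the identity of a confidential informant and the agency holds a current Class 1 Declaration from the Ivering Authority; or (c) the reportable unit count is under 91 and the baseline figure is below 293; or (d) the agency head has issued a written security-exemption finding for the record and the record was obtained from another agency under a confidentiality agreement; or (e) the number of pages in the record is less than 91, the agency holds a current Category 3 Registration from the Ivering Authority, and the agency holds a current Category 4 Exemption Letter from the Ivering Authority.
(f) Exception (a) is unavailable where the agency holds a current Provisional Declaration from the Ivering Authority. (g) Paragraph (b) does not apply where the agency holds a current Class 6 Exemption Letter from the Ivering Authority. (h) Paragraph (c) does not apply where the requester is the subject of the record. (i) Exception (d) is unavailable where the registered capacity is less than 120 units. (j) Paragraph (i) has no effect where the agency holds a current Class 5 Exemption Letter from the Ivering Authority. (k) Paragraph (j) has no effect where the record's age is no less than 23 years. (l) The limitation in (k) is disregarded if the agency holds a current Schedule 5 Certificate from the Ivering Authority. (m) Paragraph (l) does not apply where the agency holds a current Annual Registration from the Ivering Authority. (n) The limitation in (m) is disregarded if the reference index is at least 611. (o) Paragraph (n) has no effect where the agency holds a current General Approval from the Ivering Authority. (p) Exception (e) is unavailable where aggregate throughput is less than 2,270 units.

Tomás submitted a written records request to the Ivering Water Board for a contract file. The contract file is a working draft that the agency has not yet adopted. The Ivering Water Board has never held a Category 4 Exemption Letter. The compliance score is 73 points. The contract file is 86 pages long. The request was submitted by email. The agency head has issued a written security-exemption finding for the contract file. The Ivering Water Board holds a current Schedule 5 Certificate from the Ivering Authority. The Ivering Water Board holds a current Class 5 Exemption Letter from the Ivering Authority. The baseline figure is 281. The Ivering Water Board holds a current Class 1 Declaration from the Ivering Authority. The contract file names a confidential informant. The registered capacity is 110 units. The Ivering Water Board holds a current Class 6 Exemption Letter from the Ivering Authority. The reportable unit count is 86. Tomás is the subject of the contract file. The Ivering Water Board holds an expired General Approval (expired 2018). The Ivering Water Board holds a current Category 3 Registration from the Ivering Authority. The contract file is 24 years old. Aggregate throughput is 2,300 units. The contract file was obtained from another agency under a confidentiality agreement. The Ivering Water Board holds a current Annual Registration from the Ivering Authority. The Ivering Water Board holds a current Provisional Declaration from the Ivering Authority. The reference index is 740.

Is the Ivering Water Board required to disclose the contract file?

Exception (a): the contract file is an unadopted draft; the compliance score is 73 points, meeting the 60 points threshold — every condition holds. But: (f) operates against (a): a current Provisional Declaration is held. Exception (a) does not apply.
Exception (b)'s conditions are all satisfied: the contract file names a confidential informant; a current Class 1 Declaration is held. However, paragraph (g) must be considered: (g) operates against (b): a current Class 6 Exemption Letter is held. Exception (b) does not apply.
Exception (c)'s conditions are all satisfied: the reportable unit count is 86, under the 91 limit; the baseline figure is 281, below the 293 limit. But applying paragraph (h): (h) operates against (c): Tomás is the subject of the contract file. Exception (c) does not apply.
Exception (d) is satisfied on its face — a written security-exemption finding has been issued; the contract file was obtained under a confidentiality agreement. As to paragraphs (i)–(o): (i) would limit (d) — the registered capacity is 110 units, less than the 120 units limit — but (j) sets (i) aside: (j) operates against (i): a current Class 5 Exemption Letter is held. (k) would limit (j) — the record's age is 24 years, meeting the 23 years threshold — but (l) sets (k) aside: (l) operates against (k): a current Schedule 5 Certificate is held. (m) operates (a current Annual Registration is held), but yields to (n): (n) operates against (m): the reference index is 740, meeting the 611 threshold. (o) is not engaged (the General Approval is not current), so (n) stands. Exception (d) stands.
Exception (e) requires that the agency holds a current Category 4 Exemption Letter from the Ivering Authority; but no current Category 4 Exemption Letter is held, so (e) is unavailable.

No — exception (d) applies; the Ivering Water Board is not required to disclose the contract file.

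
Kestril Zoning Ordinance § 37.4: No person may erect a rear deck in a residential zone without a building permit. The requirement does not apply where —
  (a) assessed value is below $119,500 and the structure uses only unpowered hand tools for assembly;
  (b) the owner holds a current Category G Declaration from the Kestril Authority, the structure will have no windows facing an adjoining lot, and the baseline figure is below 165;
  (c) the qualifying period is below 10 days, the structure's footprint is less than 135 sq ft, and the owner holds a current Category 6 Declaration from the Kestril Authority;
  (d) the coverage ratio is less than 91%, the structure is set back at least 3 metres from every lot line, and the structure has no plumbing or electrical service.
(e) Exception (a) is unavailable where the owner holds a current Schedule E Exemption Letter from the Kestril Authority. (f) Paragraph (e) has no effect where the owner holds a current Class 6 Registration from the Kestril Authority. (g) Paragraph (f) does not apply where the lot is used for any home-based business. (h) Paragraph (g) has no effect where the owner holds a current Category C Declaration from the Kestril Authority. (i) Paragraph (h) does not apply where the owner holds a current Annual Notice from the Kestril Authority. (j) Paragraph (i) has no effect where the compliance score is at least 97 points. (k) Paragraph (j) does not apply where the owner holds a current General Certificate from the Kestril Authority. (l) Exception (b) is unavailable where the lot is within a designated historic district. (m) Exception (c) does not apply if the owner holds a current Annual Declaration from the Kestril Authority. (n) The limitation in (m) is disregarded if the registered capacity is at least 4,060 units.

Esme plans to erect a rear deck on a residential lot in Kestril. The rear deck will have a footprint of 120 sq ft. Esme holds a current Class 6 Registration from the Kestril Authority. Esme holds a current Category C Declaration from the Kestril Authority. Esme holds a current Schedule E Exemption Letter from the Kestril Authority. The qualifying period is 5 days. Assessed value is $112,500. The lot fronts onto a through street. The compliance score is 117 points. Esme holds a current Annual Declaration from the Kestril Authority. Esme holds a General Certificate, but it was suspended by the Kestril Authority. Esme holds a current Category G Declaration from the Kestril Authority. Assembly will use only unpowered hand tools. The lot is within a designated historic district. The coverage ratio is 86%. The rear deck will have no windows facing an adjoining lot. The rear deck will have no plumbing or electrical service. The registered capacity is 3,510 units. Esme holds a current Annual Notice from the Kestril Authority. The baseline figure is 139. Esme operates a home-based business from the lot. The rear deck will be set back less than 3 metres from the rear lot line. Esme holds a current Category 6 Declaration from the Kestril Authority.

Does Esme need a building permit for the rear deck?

No — exception (a) applies; Esme does not need a building permit.

All of (a)'s requirements are met (assessed value is $112,500, below the $119,500 limit; assembly uses only hand tools). Applying paragraphs (e)–(k): (e) would limit (a) — a current Schedule E Exemption Letter is held — but (f) sets (e) aside: (f) operates against (e): a current Class 6 Registration is held. (g) is engaged (a home-based business operates on the lot), but is displaced by (h): (h) operates against (g): a current Category C Declaration is held. (i) would limit (h) — a current Annual Notice is held — but (j) sets (i) aside: (j) applies — the compliance score is 117 points, meeting the 97 points threshold. (k) is inapplicable (the General Certificate is not current), so (j) stands. So (a) applies.
Exception (b): a current Category G Declaration is held; no windows face an adjoining lot; the baseline figure is 139, below the 165 limit — every condition holds. However, paragraph (l) must be considered: (l) operates against (b): the lot is in a historic district. So (b) is unavailable.
All of (c)'s requirements are met (the qualifying period is 5 days, below the 10 days limit; the structure's footprint is 120 sq ft, less than the 135 sq ft limit; a current Category 6 Declaration is held). Turning to paragraphs (m)–(n): (m) operates — a current Annual Declaration is held. (n), which would lift (m), is not triggered — the registered capacity is 3,510 units, short of 4,060 units. (c) is therefore removed.
Exception (d) does not apply: the rear setback is under 3 m.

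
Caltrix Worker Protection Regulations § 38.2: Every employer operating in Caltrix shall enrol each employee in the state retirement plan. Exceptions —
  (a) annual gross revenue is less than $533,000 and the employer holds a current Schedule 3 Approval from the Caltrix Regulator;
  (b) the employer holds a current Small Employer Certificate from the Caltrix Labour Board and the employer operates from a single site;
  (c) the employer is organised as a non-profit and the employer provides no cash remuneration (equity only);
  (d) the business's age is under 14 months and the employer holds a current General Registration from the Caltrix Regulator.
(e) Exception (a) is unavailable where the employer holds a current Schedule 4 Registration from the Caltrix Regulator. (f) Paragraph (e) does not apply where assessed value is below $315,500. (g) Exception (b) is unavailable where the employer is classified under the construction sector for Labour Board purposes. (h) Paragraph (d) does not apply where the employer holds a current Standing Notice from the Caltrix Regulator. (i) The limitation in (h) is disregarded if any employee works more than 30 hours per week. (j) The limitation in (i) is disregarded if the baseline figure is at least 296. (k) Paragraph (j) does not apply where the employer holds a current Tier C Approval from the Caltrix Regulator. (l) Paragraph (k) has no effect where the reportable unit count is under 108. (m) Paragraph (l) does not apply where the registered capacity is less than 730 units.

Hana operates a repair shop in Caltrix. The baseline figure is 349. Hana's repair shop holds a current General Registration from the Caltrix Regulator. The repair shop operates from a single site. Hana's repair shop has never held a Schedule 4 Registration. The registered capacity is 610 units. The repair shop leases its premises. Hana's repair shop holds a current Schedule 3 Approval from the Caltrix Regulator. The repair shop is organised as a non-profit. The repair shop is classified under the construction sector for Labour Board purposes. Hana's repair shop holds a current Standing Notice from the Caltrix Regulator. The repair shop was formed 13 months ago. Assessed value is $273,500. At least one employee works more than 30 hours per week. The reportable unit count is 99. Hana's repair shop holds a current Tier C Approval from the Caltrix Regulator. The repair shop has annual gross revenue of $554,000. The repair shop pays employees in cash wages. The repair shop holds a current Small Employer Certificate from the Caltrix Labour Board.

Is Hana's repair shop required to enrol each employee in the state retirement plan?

Exception (a) requires that annual gross revenue is less than $533,000; but annual gross revenue is $554,000, not less than $533,000, so (a) is unavailable.
Exception (b)'s conditions are all satisfied: a current Small Employer Certificate is held; the employer operates from a single site. Turning to paragraph (g): (g) operates against (b): the repair shop is classified under the construction sector. So (b) is unavailable.
Exception (c) requires that the employer provides no cash remuneration (equity only); but employees are paid cash wages, so (c) is unavailable.
Exception (d): the business's age is 13 months, under the 14 months limit; a current General Registration is held — every condition holds. Under paragraphs (h)–(m): (h) would limit (d) — a current Standing Notice is held — but (i) sets (h) aside: (i) is triggered — at least one employee exceeds 30 hours/week. (j) would limit (i) — the baseline figure is 349, meeting the 296 threshold — but (k) sets (j) aside: (k) is engaged — a current Tier C Approval is held. (l) would limit (k) — the reportable unit count is 99, under the 108 limit — but (m) sets (l) aside: (m) operates against (l): the registered capacity is 610 units, less than the 730 units limit. Exception (d) stands.

No — exception (d) applies; Hana's repair shop is not required to enrol each employee in the state retirement plan.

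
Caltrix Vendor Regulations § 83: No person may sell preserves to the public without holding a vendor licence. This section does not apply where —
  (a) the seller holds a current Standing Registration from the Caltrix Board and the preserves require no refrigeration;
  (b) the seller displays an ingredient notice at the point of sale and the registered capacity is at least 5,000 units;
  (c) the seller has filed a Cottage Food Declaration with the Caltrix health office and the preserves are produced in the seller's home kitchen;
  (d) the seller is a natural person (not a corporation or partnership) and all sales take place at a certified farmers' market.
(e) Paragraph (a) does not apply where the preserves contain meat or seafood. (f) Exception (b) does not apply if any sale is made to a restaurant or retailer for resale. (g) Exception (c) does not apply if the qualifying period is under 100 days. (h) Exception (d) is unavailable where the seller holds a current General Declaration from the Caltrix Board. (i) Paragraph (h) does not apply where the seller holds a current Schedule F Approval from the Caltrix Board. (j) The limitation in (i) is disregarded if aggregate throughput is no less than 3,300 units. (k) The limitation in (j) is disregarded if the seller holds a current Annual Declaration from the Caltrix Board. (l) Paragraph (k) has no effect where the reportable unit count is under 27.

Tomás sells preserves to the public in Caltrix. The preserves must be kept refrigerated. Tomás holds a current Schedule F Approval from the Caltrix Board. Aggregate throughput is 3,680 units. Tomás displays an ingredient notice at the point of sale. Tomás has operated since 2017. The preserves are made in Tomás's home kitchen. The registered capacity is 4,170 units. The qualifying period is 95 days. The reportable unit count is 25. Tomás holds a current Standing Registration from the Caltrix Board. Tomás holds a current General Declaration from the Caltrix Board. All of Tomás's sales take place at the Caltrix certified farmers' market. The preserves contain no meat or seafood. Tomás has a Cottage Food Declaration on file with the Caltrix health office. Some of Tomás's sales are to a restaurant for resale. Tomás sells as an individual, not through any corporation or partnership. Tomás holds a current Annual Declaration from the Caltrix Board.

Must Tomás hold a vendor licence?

Yes — Tomás must hold a vendor licence.

Exception (a) fails — the preserves require refrigeration.
Exception (b) fails — the registered capacity is 4,170 units, short of 5,000 units.
Exception (c)'s conditions are all satisfied: a Cottage Food Declaration is on file; the preserves are home-kitchen produced. But applying paragraph (g): (g) operates against (c): the qualifying period is 95 days, under the 100 days limit. Exception (c) does not apply.
Exception (d) is satisfied on its face — the seller is a natural person; all sales are at a certified farmers' market. But: (h) operates against (d): a current General Declaration is held. (i) operates (a current Schedule F Approval is held), but yields to (j): (j) operates — aggregate throughput is 3,680 units, meeting the 3,300 units threshold. (k) applies (a current Annual Declaration is held), but is overridden by (l): (l) operates against (k): the reportable unit count is 25, under the 27 limit. Exception (d) does not apply.
No exception is made out. Tomás falls within the general rule.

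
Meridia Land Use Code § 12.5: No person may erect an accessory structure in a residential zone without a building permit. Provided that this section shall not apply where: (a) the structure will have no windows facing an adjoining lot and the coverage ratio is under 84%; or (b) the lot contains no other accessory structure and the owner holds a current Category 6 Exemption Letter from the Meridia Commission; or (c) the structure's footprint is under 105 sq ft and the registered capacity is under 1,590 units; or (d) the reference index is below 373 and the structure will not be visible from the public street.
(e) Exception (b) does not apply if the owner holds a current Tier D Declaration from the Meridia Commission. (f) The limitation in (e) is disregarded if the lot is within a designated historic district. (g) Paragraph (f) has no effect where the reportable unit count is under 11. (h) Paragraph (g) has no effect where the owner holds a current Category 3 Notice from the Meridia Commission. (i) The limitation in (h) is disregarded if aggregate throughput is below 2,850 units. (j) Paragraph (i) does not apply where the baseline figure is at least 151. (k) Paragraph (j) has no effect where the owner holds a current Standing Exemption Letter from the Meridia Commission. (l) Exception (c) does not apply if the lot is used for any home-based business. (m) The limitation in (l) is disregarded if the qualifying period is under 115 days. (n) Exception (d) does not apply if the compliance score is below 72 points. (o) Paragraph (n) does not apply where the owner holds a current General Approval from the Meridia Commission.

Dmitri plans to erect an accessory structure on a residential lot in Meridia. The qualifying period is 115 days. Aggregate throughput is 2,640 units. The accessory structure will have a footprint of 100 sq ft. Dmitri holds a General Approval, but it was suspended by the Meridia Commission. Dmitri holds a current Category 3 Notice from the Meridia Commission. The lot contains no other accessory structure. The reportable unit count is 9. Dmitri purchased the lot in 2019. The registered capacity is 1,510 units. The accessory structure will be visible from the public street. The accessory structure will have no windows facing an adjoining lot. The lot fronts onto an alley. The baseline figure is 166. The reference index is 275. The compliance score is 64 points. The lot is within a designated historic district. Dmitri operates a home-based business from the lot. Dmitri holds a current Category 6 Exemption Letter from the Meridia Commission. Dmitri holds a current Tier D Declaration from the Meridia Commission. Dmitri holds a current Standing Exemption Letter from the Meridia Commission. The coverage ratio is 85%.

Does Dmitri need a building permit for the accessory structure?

Yes — Dmitri must obtain a building permit.

Exception (a) does not apply: the coverage ratio is 85%, not under 84%.
Exception (b)'s conditions are all satisfied: the lot has no other accessory structure; a current Category 6 Exemption Letter is held. Turning to paragraphs (e)–(k): (e) operates against (b): a current Tier D Declaration is held. (f) would limit (e) — the lot is in a historic district — but (g) sets (f) aside: (g) operates against (f): the reportable unit count is 9, under the 11 limit. (h) applies (a current Category 3 Notice is held), but yields to (i): (i) is triggered — aggregate throughput is 2,640 units, below the 2,850 units limit. (j) is engaged (the baseline figure is 166, meeting the 151 threshold), but is set aside by (k): (k) is triggered — a current Standing Exemption Letter is held. (b) is therefore removed.
Exception (c): the structure's footprint is 100 sq ft, under the 105 sq ft limit; the registered capacity is 1,510 units, under the 1,590 units limit — every condition holds. Turning to paragraphs (l)–(m): (l) operates against (c): a home-based business operates on the lot. (m), which would lift (l), is inapplicable — the qualifying period is 115 days, not under 115 days. So (c) is unavailable.
Exception (d) does not apply: the structure will be visible from the street.
No exception applies. The general rule governs.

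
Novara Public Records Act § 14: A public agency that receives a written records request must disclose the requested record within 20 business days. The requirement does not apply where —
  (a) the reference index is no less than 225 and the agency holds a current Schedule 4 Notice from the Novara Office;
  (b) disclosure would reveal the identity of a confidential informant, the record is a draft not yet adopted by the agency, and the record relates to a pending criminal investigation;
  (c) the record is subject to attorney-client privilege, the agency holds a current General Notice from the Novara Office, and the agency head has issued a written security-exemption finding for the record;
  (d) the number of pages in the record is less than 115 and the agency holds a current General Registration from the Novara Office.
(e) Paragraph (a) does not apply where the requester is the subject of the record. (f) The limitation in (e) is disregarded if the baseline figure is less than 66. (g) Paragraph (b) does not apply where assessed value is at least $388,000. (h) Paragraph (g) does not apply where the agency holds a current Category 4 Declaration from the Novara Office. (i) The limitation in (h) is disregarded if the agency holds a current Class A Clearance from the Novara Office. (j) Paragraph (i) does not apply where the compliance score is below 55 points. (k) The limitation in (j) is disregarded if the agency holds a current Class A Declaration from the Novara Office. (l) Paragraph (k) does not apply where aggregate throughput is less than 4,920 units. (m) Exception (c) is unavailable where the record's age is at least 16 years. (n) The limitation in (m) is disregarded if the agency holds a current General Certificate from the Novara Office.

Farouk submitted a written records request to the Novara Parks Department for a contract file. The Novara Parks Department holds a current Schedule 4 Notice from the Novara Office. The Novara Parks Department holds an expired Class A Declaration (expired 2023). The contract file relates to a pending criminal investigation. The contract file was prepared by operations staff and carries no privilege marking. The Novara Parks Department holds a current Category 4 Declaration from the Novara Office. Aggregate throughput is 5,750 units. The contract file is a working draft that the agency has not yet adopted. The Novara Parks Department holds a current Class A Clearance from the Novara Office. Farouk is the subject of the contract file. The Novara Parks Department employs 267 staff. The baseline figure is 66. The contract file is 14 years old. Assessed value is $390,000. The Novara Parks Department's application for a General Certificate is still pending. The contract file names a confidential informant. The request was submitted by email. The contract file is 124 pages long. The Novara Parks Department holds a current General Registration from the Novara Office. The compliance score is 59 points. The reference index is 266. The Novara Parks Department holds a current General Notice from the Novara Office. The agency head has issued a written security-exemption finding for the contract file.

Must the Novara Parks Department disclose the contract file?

Yes — the Novara Parks Department must disclose the contract file.

Exception (a) is satisfied on its face — the reference index is 266, meeting the 225 threshold; a current Schedule 4 Notice is held. Turning to paragraphs (e)–(f): (e) operates against (a): Farouk is the subject of the contract file. (f), which would lift (e), is inapplicable — the baseline figure is 66, not less than 66. (a) is therefore removed.
Exception (b)'s conditions are all satisfied: the contract file names a confidential informant; the contract file is an unadopted draft; the contract file relates to a pending investigation. But: (g) operates against (b): assessed value is $390,000, meeting the $388,000 threshold. (h) applies (a current Category 4 Declaration is held), but is itself disapplied by (i): (i) operates against (h): a current Class A Clearance is held. (j), which would lift (i), is not engaged — the compliance score is 59 points, not below 55 points. Exception (b) does not apply.
Exception (c) requires that the record is subject to attorney-client privilege; but the contract file carries no privilege marking, so (c) is unavailable.
Exception (d) fails — the number of pages in the record is 124, not less than 115.
No exception displaces § 14.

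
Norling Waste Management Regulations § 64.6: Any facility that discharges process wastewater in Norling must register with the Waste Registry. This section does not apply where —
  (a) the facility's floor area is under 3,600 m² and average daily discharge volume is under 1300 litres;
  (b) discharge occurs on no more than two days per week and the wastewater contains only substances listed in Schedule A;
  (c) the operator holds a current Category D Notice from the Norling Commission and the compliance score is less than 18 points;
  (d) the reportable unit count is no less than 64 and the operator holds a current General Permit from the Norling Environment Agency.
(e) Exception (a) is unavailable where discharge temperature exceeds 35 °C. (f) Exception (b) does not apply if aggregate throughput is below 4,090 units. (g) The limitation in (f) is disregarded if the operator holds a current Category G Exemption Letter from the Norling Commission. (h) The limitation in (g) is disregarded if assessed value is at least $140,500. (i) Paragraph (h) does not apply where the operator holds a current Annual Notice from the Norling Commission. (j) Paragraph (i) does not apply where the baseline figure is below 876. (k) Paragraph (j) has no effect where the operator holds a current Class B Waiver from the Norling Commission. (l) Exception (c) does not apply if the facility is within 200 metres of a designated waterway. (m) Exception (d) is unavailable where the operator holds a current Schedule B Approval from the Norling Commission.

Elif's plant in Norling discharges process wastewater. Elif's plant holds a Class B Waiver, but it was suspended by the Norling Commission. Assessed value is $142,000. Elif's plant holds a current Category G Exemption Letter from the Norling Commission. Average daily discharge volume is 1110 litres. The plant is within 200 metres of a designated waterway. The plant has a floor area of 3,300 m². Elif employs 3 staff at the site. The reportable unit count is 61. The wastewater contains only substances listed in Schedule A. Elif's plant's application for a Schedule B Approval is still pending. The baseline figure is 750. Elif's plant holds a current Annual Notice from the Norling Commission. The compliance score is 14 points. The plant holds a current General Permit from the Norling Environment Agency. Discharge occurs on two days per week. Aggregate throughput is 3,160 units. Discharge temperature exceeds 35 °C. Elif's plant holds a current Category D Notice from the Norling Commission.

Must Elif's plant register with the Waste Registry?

Yes — Elif's plant must register with the Waste Registry.

Exception (a): the facility's floor area is 3,300 m², under the 3,600 m² limit; average daily discharge volume is 1110 litres, under the 1300 litres limit — every condition holds. But: (e) operates against (a): discharge temperature exceeds 35 °C. So (a) is unavailable.
All of (b)'s requirements are met (discharge occurs on no more than two days per week; the wastewater is Schedule-A-only). But applying paragraphs (f)–(k): (f) operates — aggregate throughput is 3,160 units, below the 4,090 units limit. (g) is triggered (a current Category G Exemption Letter is held), but is itself disapplied by (h): (h) operates against (g): assessed value is $142,000, meeting the $140,500 threshold. (i) would limit (h) — a current Annual Notice is held — but (j) sets (i) aside: (j) operates — the baseline figure is 750, below the 876 limit. (k) does not operate here (the Class B Waiver is not current), so (j) stands. Exception (b) does not apply.
All of (c)'s requirements are met (a current Category D Notice is held; the compliance score is 14 points, less than the 18 points limit). Turning to paragraph (l): (l) is engaged — the plant is within 200 m of a designated waterway. So (c) is unavailable.
Exception (d) fails — the reportable unit count is 61, short of 64.
No exception displaces § 64.6.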